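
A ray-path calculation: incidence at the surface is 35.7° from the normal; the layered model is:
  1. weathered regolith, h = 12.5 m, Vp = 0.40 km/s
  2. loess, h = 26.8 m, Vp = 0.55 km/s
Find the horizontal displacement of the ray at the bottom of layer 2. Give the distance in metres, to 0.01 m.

45.01 m

Apply Snell's law at each interface; in layer i the horizontal offset is hᵢ·tan θᵢ.
Layer 1: θ = 35.70°; offset = 12.5·tan 35.70° = 8.9822 m.
Layer 2: sin θ = 0.55·sin 35.7°/0.40 = 0.8024, θ = 53.36°; offset = 26.8·tan 53.36° = 36.0296 m.
Σ offsets = 45.0118 m.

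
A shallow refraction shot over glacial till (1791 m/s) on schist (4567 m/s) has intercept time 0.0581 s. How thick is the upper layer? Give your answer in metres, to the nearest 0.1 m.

56.6 m

h = tᵢ·V₁·V₂ / (2·√(V₂²−V₁²)).
√(V₂²−V₁²) = √(4567² − 1791²) = 4201.2 m/s.
h = 0.0581 s × 1791 × 4567 / (2 × 4201.2) = 56.56 m.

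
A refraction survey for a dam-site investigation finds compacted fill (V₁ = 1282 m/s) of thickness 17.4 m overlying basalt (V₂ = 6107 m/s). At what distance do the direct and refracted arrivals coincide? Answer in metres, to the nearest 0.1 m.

x_cross = 2h·√((V₂+V₁)/(V₂−V₁)).
(V₂+V₁)/(V₂−V₁) = (6107+1282)/(6107−1282) = 1.5314; √ = 1.2375.
x_cross = 2·17.4·1.2375 = 43.06 m.

43.1 m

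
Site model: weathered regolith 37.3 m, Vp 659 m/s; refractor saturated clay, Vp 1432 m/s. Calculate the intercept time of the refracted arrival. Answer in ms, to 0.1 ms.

θ_c = arcsin(V₁/V₂) = arcsin(659/1432) = 27.40°; cos θ_c = 0.8878.
tᵢ = 2h·cos θ_c / V₁ = 2·37.3·0.8878 / 659 = 0.10050 s.

100.5 ms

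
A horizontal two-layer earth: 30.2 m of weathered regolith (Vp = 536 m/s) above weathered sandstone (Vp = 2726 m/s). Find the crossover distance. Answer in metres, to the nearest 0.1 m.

73.7 m

x_cross = 2h·√((V₂+V₁)/(V₂−V₁)).
(V₂+V₁)/(V₂−V₁) = (2726+536)/(2726−536) = 1.4895; √ = 1.2204.
x_cross = 2·30.2·1.2204 = 73.72 m.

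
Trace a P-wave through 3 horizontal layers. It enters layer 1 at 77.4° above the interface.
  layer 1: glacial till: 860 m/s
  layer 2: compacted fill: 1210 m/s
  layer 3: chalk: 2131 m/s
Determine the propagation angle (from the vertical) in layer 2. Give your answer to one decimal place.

17.9°

From the normal: θ₁ = 90° − 77.4° = 12.6°.
Ray parameter p = sin 12.6° / 860 = 2.5365e-04 s/m.
sin θ_2 = p·V_2 = 2.5365e-04 × 1210 = 0.3069.
θ_2 = arcsin 0.3069 = 17.87°.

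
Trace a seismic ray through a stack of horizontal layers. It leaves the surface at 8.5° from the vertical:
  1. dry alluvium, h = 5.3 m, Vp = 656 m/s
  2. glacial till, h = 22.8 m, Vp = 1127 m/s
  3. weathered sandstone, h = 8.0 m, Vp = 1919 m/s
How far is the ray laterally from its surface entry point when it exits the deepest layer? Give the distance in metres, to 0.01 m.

10.61 m

Apply Snell's law at each interface; in layer i the horizontal offset is hᵢ·tan θᵢ.
Layer 1: θ = 8.50°; offset = 5.3·tan 8.50° = 0.7921 m.
Layer 2: sin θ = 1127·sin 8.5°/656 = 0.2539, θ = 14.71°; offset = 22.8·tan 14.71° = 5.9859 m.
Layer 3: sin θ = 1919·sin 8.5°/656 = 0.4324, θ = 25.62°; offset = 8.0·tan 25.62° = 3.8363 m.
Total horizontal offset = 10.6143 m.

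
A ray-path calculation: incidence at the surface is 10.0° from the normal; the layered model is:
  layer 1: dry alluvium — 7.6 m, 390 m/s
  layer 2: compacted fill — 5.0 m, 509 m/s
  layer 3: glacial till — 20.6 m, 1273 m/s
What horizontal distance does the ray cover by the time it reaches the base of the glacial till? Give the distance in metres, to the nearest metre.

17 m

Apply Snell's law at each interface; in layer i the horizontal offset is hᵢ·tan θᵢ.
Layer 1: θ = 10.00°; offset = 7.6·tan 10.00° = 1.340 m.
Layer 2: sin θ = 509·sin 10.0°/390 = 0.2266, θ = 13.10°; offset = 5.0·tan 13.10° = 1.163 m.
Layer 3: sin θ = 1273·sin 10.0°/390 = 0.5668, θ = 34.53°; offset = 20.6·tan 34.53° = 14.173 m.
Σ offsets = 16.676 m.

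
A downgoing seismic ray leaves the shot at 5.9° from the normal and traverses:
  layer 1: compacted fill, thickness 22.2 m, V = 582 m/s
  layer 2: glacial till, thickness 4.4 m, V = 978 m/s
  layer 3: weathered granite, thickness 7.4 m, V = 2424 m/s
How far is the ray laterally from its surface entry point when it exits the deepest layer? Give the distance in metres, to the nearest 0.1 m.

Ray parameter p = sin 5.9° / 582 m/s = 1.7662e-04 s/m.
Layer 1: θ = 5.90°; offset = 22.2·tan 5.90° = 2.294 m.
Layer 2: sin θ = p·978 = 0.1727 → θ = 9.95°; offset = 4.4·tan 9.95° = 0.772 m.
Layer 3: sin θ = p·2424 = 0.4281 → θ = 25.35°; offset = 7.4·tan 25.35° = 3.506 m.
Summing the layer offsets gives 6.571 m.

6.6 m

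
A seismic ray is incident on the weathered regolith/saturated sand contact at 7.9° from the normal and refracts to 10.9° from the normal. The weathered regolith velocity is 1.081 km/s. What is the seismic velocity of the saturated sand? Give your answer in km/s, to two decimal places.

1.49 km/s

sin 7.9° = 0.1374; sin 10.9° = 0.1891.
V₂ = V₁·(sin θ₂/sin θ₁) = 1.081·(0.1891/0.1374) = 1.49 km/s.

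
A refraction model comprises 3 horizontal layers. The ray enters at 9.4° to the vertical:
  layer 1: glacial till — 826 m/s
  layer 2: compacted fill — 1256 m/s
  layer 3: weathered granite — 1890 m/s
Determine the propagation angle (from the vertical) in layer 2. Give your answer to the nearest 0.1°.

14.4°

Snell's law across each interface conserves sin θ / V, so sin θ_2 = V_2·sin θ₁/V₁.
sin θ_2 = 1256 × sin 9.4° / 826 = 0.2484.
θ_2 = 14.38° from the vertical.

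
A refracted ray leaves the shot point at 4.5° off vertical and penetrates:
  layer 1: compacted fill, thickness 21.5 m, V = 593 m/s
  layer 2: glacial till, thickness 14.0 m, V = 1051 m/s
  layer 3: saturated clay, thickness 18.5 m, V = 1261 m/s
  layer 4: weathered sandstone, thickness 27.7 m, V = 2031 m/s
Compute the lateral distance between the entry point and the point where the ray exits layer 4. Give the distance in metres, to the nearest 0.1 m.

Apply Snell's law at each interface; in layer i the horizontal offset is hᵢ·tan θᵢ.
Layer 1: θ = 4.50°; offset = 21.5·tan 4.50° = 1.692 m.
Layer 2: sin θ = 1051·sin 4.5°/593 = 0.1391, θ = 7.99°; offset = 14.0·tan 7.99° = 1.966 m.
Layer 3: sin θ = 1261·sin 4.5°/593 = 0.1668, θ = 9.60°; offset = 18.5·tan 9.60° = 3.130 m.
Layer 4: sin θ = 2031·sin 4.5°/593 = 0.2687, θ = 15.59°; offset = 27.7·tan 15.59° = 7.728 m.
Σ offsets = 14.516 m.

14.5 m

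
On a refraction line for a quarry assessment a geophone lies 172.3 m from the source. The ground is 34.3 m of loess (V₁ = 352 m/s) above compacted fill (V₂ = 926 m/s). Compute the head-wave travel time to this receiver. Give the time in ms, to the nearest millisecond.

t = x/V₂ + 2h·√(V₂²−V₁²)/(V₁V₂).
√(V₂²−V₁²) = √(926²−352²) = 856.5 m/s; delay term = 2·34.3·856.5/(352·926) = 0.18026 s.
t = 172.3/926 + 0.18026 = 0.36633 s.

366 ms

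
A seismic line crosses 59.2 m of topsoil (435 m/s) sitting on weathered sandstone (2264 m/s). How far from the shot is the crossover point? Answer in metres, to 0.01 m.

x_cross = 2h·√((V₂+V₁)/(V₂−V₁)).
(V₂+V₁)/(V₂−V₁) = (2264+435)/(2264−435) = 1.4757; √ = 1.2148.
x_cross = 2·59.2·1.2148 = 143.83 m.

143.83 m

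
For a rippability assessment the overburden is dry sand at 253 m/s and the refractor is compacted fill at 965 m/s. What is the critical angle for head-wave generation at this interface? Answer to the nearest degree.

Critical incidence: sin θ_c = V₁/V₂ = 253/965 = 0.2622.
θ_c = arcsin 0.2622 = 15.20°.

15°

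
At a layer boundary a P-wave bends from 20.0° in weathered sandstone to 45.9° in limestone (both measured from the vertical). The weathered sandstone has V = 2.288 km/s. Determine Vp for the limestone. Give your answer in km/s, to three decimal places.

4.804 km/s

Snell's law: sin 20.0°/V₁ = sin 45.9°/V₂.
V₂ = V₁·sin 45.9°/sin 20.0° = 2.288 × 2.0997 = 4.804 km/s.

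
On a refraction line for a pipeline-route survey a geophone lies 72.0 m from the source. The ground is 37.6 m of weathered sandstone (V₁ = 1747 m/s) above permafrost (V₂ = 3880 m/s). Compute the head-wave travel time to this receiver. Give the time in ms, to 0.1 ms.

t = x/V₂ + 2h·√(V₂²−V₁²)/(V₁V₂).
√(V₂²−V₁²) = √(3880²−1747²) = 3464.4 m/s; delay term = 2·37.6·3464.4/(1747·3880) = 0.03844 s.
t = 72.0/3880 + 0.03844 = 0.05699 s.

57.0 ms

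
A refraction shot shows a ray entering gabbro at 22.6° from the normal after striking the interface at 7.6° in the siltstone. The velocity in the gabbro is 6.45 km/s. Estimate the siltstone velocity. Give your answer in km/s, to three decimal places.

Snell's law: sin 7.6°/V₁ = sin 22.6°/V₂.
V₁ = V₂·sin 7.6°/sin 22.6° = 6.45 × 0.3442 = 2.220 km/s.

2.220 km/s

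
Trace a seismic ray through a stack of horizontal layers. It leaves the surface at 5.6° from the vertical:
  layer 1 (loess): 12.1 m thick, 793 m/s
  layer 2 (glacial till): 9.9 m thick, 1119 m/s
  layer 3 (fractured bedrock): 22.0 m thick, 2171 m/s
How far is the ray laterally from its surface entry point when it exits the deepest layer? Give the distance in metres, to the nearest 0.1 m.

Ray parameter p = sin 5.6° / 793 m/s = 1.2306e-04 s/m.
Layer 1: θ = 5.60°; offset = 12.1·tan 5.60° = 1.186 m.
Layer 2: sin θ = p·1119 = 0.1377 → θ = 7.91°; offset = 9.9·tan 7.91° = 1.376 m.
Layer 3: sin θ = p·2171 = 0.2672 → θ = 15.49°; offset = 22.0·tan 15.49° = 6.099 m.
Σ offsets = 8.662 m.

8.7 m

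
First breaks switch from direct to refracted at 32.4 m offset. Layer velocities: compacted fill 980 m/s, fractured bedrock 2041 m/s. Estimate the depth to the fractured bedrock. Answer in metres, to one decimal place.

9.6 m

h = (x_cross/2)·√((V₂−V₁)/(V₂+V₁)).
(V₂−V₁)/(V₂+V₁) = (2041−980)/(2041+980) = 0.3512; √ = 0.5926.
h = (32.4/2)·0.5926 = 9.60 m.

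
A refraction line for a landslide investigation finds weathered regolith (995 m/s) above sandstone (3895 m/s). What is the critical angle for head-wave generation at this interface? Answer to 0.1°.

Critical incidence: sin θ_c = V₁/V₂ = 995/3895 = 0.2555.
θ_c = arcsin 0.2555 = 14.80°.

14.8°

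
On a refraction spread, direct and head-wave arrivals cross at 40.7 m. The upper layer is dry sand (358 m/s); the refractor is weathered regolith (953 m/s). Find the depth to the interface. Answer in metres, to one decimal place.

13.7 m

h = (x_cross/2)·√((V₂−V₁)/(V₂+V₁)).
(V₂−V₁)/(V₂+V₁) = (953−358)/(953+358) = 0.4539; √ = 0.6737.
h = (40.7/2)·0.6737 = 13.71 m.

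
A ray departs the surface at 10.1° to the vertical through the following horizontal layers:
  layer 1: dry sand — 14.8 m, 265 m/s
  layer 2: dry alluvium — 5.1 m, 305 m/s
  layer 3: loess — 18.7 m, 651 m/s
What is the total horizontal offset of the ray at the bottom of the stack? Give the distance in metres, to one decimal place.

12.6 m

Ray parameter p = sin 10.1° / 265 m/s = 6.6176e-04 s/m.
Layer 1: θ = 10.10°; offset = 14.8·tan 10.10° = 2.636 m.
Layer 2: sin θ = p·305 = 0.2018 → θ = 11.64°; offset = 5.1·tan 11.64° = 1.051 m.
Layer 3: sin θ = p·651 = 0.4308 → θ = 25.52°; offset = 18.7·tan 25.52° = 8.927 m.
Summing the layer offsets gives 12.614 m.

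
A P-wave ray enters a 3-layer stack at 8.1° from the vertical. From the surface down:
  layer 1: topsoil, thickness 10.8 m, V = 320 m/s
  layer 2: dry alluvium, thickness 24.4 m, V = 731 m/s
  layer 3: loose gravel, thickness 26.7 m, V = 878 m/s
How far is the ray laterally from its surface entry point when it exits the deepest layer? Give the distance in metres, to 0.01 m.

p = sin θ₁/V₁ = sin 8.1°/320 = 4.4032e-04 s/m is conserved through the stack.
Layer 1: θ = 8.10°; offset = 10.8·tan 8.10° = 1.5371 m.
Layer 2: sin θ = p·731 = 0.3219 → θ = 18.78°; offset = 24.4·tan 18.78° = 8.2951 m.
Layer 3: sin θ = p·878 = 0.3866 → θ = 22.74°; offset = 26.7·tan 22.74° = 11.1924 m.
Total horizontal offset = 21.0245 m.

21.02 m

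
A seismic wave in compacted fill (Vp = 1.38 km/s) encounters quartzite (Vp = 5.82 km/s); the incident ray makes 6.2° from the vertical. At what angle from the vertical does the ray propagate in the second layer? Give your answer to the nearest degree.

Snell's law: sin θ₂ = (V₂/V₁)·sin θ₁ = (5.82/1.38)·sin 6.2° = 0.4555.
θ₂ = arcsin 0.4555 = 27.10° from the normal.

27°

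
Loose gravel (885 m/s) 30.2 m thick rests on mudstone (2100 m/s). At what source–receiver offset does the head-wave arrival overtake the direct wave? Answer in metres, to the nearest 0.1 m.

94.7 m

θ_c = arcsin(885/2100) = 24.92°, so cos θ_c = 0.9069 and tᵢ = 2h cos θ_c/V₁ = 0.0619 s.
At crossover x/V₁ = x/V₂ + tᵢ ⇒ x = tᵢ/(1/V₁ − 1/V₂) = 0.06189/(1.1299e-03 − 4.7619e-04) = 94.67 m.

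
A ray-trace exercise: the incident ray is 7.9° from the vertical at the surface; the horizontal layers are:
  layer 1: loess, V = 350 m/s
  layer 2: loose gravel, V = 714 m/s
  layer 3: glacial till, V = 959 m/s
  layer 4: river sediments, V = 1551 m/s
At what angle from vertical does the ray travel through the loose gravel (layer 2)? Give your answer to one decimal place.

16.3°

Snell's law across each interface conserves sin θ / V, so sin θ_2 = V_2·sin θ₁/V₁.
sin θ_2 = 714 × sin 7.9° / 350 = 0.2804.
θ_2 = 16.28° from the vertical.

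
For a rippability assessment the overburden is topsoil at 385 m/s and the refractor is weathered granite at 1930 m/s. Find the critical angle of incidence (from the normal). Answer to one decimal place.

11.5°

At critical incidence the refracted ray runs along the interface (θ₂ = 90°), so sin θ_c = V₁/V₂.
θ_c = arcsin(385/1930) = arcsin 0.1995 = 11.51°.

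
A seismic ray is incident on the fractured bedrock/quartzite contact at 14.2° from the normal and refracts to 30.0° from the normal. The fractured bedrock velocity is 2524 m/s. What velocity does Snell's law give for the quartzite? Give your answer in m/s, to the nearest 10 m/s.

Snell's law: sin 14.2°/V₁ = sin 30.0°/V₂.
V₂ = V₁·sin 30.0°/sin 14.2° = 2524 × 2.0383 = 5144.57 m/s.

5140 m/s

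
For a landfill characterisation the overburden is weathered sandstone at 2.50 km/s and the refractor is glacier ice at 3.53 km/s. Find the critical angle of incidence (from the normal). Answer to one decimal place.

45.1°

Critical incidence: sin θ_c = V₁/V₂ = 2.50/3.53 = 0.7082.
θ_c = arcsin 0.7082 = 45.09°.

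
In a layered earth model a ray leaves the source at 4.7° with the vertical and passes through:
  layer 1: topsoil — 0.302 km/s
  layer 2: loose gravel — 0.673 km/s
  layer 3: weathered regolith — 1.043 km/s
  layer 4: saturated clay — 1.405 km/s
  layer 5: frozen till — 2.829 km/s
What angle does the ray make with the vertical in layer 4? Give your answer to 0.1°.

Snell's law across each interface conserves sin θ / V, so sin θ_4 = V_4·sin θ₁/V₁.
sin θ_4 = 1.405 × sin 4.7° / 0.302 = 0.3812.
θ_4 = 22.41° from the vertical.

22.4°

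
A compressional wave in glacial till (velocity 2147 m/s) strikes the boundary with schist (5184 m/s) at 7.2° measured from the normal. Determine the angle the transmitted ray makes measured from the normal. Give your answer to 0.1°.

sin θ₁/V₁ = sin θ₂/V₂ ⇒ sin θ₂ = 5184·sin 7.2°/2147 = 5184·0.1253/2147 = 0.3026.
θ₂ = sin⁻¹(0.3026) = 17.62° (from vertical).

17.6°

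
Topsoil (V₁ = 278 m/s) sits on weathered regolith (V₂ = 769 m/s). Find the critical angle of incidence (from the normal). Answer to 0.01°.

21.19°

At critical incidence the refracted ray runs along the interface (θ₂ = 90°), so sin θ_c = V₁/V₂.
θ_c = arcsin(278/769) = arcsin 0.3615 = 21.19°.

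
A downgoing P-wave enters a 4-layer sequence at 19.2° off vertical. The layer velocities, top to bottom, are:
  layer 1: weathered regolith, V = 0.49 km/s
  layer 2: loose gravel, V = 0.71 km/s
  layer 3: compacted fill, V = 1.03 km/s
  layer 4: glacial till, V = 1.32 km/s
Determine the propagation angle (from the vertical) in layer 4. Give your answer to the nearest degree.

Ray parameter p = sin 19.2° / 0.49 = 6.7116e-01 s/km.
sin θ_4 = p·V_4 = 6.7116e-01 × 1.32 = 0.8859.
θ_4 = 62.37° from the vertical.

62°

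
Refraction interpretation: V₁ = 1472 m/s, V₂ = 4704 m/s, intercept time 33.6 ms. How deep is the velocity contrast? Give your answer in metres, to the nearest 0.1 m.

h = tᵢ·V₁·V₂ / (2·√(V₂²−V₁²)).
√(V₂²−V₁²) = √(4704² − 1472²) = 4467.8 m/s.
h = 0.0336 s × 1472 × 4704 / (2 × 4467.8) = 26.04 m.

26.0 m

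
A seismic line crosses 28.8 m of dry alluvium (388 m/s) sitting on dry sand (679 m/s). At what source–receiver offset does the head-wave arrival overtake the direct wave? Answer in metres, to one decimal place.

x_cross = 2h·√((V₂+V₁)/(V₂−V₁)).
(V₂+V₁)/(V₂−V₁) = (679+388)/(679−388) = 3.6667; √ = 1.9149.
x_cross = 2·28.8·1.9149 = 110.30 m.

110.3 m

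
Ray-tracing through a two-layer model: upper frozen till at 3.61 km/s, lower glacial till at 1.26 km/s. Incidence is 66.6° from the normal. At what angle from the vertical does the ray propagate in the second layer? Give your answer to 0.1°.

sin θ₁/V₁ = sin θ₂/V₂ ⇒ sin θ₂ = 1.26·sin 66.6°/3.61 = 1.26·0.9178/3.61 = 0.3203.
θ₂ = sin⁻¹(0.3203) = 18.68° (from vertical).

18.7°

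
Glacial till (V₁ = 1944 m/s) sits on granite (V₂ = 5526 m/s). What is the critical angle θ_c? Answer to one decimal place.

At critical incidence the refracted ray runs along the interface (θ₂ = 90°), so sin θ_c = V₁/V₂.
θ_c = arcsin(1944/5526) = arcsin 0.3518 = 20.60°.

20.6°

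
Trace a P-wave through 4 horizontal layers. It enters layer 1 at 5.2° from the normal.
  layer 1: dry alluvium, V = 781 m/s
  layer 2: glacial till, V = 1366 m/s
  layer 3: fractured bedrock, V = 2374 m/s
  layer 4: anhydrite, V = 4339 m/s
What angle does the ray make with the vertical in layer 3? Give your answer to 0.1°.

16.0°

Ray parameter p = sin 5.2° / 781 = 1.1605e-04 s/m.
sin θ_3 = p·V_3 = 1.1605e-04 × 2374 = 0.2755.
θ_3 = arcsin 0.2755 = 15.99°.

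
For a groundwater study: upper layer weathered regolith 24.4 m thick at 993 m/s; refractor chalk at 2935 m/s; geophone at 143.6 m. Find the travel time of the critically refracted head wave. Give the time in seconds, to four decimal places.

θ_c = arcsin(V₁/V₂) = arcsin(993/2935) = 19.78°, cos θ_c = 0.9410.
Intercept time tᵢ = 2h cos θ_c / V₁ = 2·24.4·0.9410/993 = 0.04625 s.
t = x/V₂ + tᵢ = 143.6/2935 + 0.04625 = 0.09517 s.

0.0952 s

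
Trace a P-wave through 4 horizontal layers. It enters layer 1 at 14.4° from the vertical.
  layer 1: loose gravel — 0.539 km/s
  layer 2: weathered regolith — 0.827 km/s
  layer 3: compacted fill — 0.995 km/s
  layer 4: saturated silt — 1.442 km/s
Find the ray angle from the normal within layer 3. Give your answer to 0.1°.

27.3°

Snell's law across each interface conserves sin θ / V, so sin θ_3 = V_3·sin θ₁/V₁.
sin θ_3 = 0.995 × sin 14.4° / 0.539 = 0.4591.
θ_3 = arcsin 0.4591 = 27.33°.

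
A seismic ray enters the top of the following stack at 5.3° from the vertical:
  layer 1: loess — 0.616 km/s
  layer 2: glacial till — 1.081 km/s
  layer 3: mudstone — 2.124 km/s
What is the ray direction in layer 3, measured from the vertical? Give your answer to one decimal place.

18.6°

Ray parameter p = sin 5.3° / 0.616 = 1.4995e-01 s/km.
sin θ_3 = p·V_3 = 1.4995e-01 × 2.124 = 0.3185.
θ_3 = 18.57° from the vertical.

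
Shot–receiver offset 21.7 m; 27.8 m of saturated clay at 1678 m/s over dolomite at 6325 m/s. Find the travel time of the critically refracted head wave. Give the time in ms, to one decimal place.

t = x/V₂ + 2h·√(V₂²−V₁²)/(V₁V₂).
√(V₂²−V₁²) = √(6325²−1678²) = 6098.4 m/s; delay term = 2·27.8·6098.4/(1678·6325) = 0.03195 s.
t = 21.7/6325 + 0.03195 = 0.03538 s.

35.4 ms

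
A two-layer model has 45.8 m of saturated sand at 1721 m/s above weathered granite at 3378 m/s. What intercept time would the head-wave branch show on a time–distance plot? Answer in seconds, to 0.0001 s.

0.0458 s

tᵢ = 2h·√(V₂²−V₁²)/(V₁V₂).
√(V₂²−V₁²) = √(3378²−1721²) = 2906.7 m/s.
tᵢ = 2·45.8·2906.7/(1721·3378) = 0.04580 s.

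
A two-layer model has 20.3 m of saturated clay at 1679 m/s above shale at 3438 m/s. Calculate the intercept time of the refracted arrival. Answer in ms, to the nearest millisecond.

tᵢ = 2h·√(V₂²−V₁²)/(V₁V₂).
√(V₂²−V₁²) = √(3438²−1679²) = 3000.1 m/s.
tᵢ = 2·20.3·3000.1/(1679·3438) = 0.02110 s.

21 ms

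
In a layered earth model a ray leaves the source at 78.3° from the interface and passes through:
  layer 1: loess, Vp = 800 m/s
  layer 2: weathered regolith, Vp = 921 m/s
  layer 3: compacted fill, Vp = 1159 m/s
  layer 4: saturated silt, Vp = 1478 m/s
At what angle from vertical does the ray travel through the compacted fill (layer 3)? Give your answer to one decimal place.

From the normal: θ₁ = 90° − 78.3° = 11.7°.
Snell's law across each interface conserves sin θ / V, so sin θ_3 = V_3·sin θ₁/V₁.
sin θ_3 = 1159 × sin 11.7° / 800 = 0.2938.
θ_3 = arcsin 0.2938 = 17.08°.

17.1°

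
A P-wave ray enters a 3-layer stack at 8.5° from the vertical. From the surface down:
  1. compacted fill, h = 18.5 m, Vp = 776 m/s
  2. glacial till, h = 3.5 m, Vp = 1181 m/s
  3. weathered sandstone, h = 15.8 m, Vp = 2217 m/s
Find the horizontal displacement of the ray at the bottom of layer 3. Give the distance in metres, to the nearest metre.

Apply Snell's law at each interface; in layer i the horizontal offset is hᵢ·tan θᵢ.
Layer 1: θ = 8.50°; offset = 18.5·tan 8.50° = 2.765 m.
Layer 2: sin θ = 1181·sin 8.5°/776 = 0.2250, θ = 13.00°; offset = 3.5·tan 13.00° = 0.808 m.
Layer 3: sin θ = 2217·sin 8.5°/776 = 0.4223, θ = 24.98°; offset = 15.8·tan 24.98° = 7.361 m.
Summing the layer offsets gives 10.933 m.

11 m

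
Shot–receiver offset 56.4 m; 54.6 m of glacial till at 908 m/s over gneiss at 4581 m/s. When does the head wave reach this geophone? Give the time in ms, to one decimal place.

130.2 ms

t = x/V₂ + 2h·√(V₂²−V₁²)/(V₁V₂).
√(V₂²−V₁²) = √(4581²−908²) = 4490.1 m/s; delay term = 2·54.6·4490.1/(908·4581) = 0.11788 s.
t = 56.4/4581 + 0.11788 = 0.13019 s.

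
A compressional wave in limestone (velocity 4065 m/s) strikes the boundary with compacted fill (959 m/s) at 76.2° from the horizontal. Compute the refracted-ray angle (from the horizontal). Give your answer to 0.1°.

86.8°

Angle from the normal: 90° − 76.2° = 13.8°.
sin θ₁/V₁ = sin θ₂/V₂ ⇒ sin θ₂ = 959·sin 13.8°/4065 = 959·0.2385/4065 = 0.0563.
θ₂ = arcsin 0.0563 = 3.23° from the normal.
From the interface: 90° − 3.23° = 86.77°.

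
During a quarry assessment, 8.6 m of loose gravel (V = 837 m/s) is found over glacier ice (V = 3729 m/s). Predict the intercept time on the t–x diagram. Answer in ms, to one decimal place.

20.0 ms

tᵢ = 2h·√(V₂²−V₁²)/(V₁V₂).
√(V₂²−V₁²) = √(3729²−837²) = 3633.9 m/s.
tᵢ = 2·8.6·3633.9/(837·3729) = 0.02003 s.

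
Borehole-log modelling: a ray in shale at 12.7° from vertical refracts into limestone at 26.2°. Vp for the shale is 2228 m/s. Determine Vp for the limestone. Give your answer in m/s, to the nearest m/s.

Snell's law: sin 12.7°/V₁ = sin 26.2°/V₂.
V₂ = V₁·sin 26.2°/sin 12.7° = 2228 × 2.0082 = 4474.38 m/s.

4474 m/s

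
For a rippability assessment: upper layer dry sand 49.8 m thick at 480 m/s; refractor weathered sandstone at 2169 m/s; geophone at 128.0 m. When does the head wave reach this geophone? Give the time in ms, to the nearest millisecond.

261 ms

θ_c = arcsin(V₁/V₂) = arcsin(480/2169) = 12.79°, cos θ_c = 0.9752.
Intercept time tᵢ = 2h cos θ_c / V₁ = 2·49.8·0.9752/480 = 0.20236 s.
t = x/V₂ + tᵢ = 128.0/2169 + 0.20236 = 0.26137 s.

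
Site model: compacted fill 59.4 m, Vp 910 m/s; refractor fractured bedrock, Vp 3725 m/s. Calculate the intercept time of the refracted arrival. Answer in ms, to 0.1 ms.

126.6 ms

θ_c = arcsin(V₁/V₂) = arcsin(910/3725) = 14.14°; cos θ_c = 0.9697.
tᵢ = 2h·cos θ_c / V₁ = 2·59.4·0.9697 / 910 = 0.12659 s.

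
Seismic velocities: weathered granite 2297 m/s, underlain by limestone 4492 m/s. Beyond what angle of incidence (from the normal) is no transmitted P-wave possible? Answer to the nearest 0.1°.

30.8°

At critical incidence the refracted ray runs along the interface (θ₂ = 90°), so sin θ_c = V₁/V₂.
θ_c = arcsin(2297/4492) = arcsin 0.5114 = 30.75°.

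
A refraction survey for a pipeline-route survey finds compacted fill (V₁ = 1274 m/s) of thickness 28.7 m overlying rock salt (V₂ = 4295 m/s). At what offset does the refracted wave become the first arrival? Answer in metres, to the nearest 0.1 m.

77.9 m

θ_c = arcsin(1274/4295) = 17.25°, so cos θ_c = 0.9550 and tᵢ = 2h cos θ_c/V₁ = 0.0430 s.
At crossover x/V₁ = x/V₂ + tᵢ ⇒ x = tᵢ/(1/V₁ − 1/V₂) = 0.04303/(7.8493e-04 − 2.3283e-04) = 77.93 m.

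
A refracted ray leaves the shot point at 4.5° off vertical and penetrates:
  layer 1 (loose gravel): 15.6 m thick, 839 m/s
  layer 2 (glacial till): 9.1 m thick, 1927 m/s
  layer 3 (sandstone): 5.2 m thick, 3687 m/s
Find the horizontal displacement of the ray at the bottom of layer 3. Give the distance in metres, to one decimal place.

Ray parameter p = sin 4.5° / 839 m/s = 9.3515e-05 s/m.
Layer 1: θ = 4.50°; offset = 15.6·tan 4.50° = 1.228 m.
Layer 2: sin θ = p·1927 = 0.1802 → θ = 10.38°; offset = 9.1·tan 10.38° = 1.667 m.
Layer 3: sin θ = p·3687 = 0.3448 → θ = 20.17°; offset = 5.2·tan 20.17° = 1.910 m.
Total horizontal offset = 4.805 m.

4.8 m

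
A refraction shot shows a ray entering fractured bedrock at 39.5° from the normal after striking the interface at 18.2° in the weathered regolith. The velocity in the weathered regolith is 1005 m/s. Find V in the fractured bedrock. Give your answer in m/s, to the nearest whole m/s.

sin 18.2° = 0.3123; sin 39.5° = 0.6361.
V₂ = V₁·(sin θ₂/sin θ₁) = 1005·(0.6361/0.3123) = 2046.71 m/s.

2047 m/s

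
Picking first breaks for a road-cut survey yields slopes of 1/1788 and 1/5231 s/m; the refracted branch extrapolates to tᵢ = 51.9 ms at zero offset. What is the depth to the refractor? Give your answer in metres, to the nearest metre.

h = tᵢ·V₁·V₂ / (2·√(V₂²−V₁²)).
√(V₂²−V₁²) = √(5231² − 1788²) = 4915.9 m/s.
h = 0.0519 s × 1788 × 5231 / (2 × 4915.9) = 49.37 m.

49 m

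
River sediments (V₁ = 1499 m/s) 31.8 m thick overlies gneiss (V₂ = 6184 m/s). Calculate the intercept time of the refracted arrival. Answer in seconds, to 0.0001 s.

θ_c = arcsin(V₁/V₂) = arcsin(1499/6184) = 14.03°; cos θ_c = 0.9702.
tᵢ = 2h·cos θ_c / V₁ = 2·31.8·0.9702 / 1499 = 0.04116 s.

0.0412 s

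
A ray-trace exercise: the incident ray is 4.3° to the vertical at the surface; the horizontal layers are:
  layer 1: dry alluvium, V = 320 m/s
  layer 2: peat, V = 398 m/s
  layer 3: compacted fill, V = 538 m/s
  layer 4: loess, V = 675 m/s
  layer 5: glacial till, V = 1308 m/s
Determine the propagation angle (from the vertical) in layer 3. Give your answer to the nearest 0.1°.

Snell's law across each interface conserves sin θ / V, so sin θ_3 = V_3·sin θ₁/V₁.
sin θ_3 = 538 × sin 4.3° / 320 = 0.1261.
θ_3 = arcsin 0.1261 = 7.24°.

7.2°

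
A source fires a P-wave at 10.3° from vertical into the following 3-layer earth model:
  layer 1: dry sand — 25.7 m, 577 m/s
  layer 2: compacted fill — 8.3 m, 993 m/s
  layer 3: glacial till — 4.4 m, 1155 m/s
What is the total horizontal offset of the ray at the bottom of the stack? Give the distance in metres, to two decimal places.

9.04 m

p = sin θ₁/V₁ = sin 10.3°/577 = 3.0988e-04 s/m is conserved through the stack.
Layer 1: θ = 10.30°; offset = 25.7·tan 10.30° = 4.6705 m.
Layer 2: sin θ = p·993 = 0.3077 → θ = 17.92°; offset = 8.3·tan 17.92° = 2.6843 m.
Layer 3: sin θ = p·1155 = 0.3579 → θ = 20.97°; offset = 4.4·tan 20.97° = 1.6865 m.
Summing the layer offsets gives 9.0413 m.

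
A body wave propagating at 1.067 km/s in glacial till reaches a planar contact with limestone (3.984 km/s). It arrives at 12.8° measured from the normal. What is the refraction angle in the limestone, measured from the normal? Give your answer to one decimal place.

Snell's law: sin θ₂ = (V₂/V₁)·sin θ₁ = (3.984/1.067)·sin 12.8° = 0.8272.
θ₂ = sin⁻¹(0.8272) = 55.81° (from vertical).

55.8°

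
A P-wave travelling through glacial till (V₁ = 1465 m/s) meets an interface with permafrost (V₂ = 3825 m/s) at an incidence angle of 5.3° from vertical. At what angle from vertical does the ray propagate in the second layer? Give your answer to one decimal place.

14.0°

Snell's law: sin θ₂ = (V₂/V₁)·sin θ₁ = (3825/1465)·sin 5.3° = 0.2412.
θ₂ = sin⁻¹(0.2412) = 13.96° (from vertical).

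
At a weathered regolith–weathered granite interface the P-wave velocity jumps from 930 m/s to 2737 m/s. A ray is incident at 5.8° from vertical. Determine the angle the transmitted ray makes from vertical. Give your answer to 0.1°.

17.3°

Snell's law: sin θ₂ = (V₂/V₁)·sin θ₁ = (2737/930)·sin 5.8° = 0.2974.
θ₂ = arcsin 0.2974 = 17.30° from the normal.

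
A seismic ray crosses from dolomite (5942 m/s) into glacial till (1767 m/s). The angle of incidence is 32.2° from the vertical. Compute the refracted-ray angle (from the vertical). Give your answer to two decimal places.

9.12°

sin θ₁/V₁ = sin θ₂/V₂ ⇒ sin θ₂ = 1767·sin 32.2°/5942 = 1767·0.5329/5942 = 0.1585.
θ₂ = arcsin 0.1585 = 9.12° from the normal.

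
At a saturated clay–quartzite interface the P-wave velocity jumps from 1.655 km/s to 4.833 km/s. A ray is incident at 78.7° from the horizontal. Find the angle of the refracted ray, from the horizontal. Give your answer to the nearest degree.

55°

Angle from the normal: 90° − 78.7° = 11.3°.
sin θ₁/V₁ = sin θ₂/V₂ ⇒ sin θ₂ = 4.833·sin 11.3°/1.655 = 4.833·0.1959/1.655 = 0.5722.
θ₂ = sin⁻¹(0.5722) = 34.90° (from vertical).
From the interface: 90° − 34.90° = 55.10°.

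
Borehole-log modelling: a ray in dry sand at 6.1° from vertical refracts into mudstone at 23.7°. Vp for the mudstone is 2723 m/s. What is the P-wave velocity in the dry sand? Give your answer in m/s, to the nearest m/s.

720 m/s

Snell's law: sin 6.1°/V₁ = sin 23.7°/V₂.
V₁ = V₂·sin 6.1°/sin 23.7° = 2723 × 0.2644 = 719.89 m/s.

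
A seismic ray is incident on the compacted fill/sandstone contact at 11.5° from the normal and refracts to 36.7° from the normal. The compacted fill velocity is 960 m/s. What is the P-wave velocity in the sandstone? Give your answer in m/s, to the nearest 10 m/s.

2880 m/s

Snell's law: sin 11.5°/V₁ = sin 36.7°/V₂.
V₂ = V₁·sin 36.7°/sin 11.5° = 960 × 2.9976 = 2877.70 m/s.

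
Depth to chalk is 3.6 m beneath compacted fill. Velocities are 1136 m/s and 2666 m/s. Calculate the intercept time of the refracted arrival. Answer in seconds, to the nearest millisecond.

tᵢ = 2h·√(V₂²−V₁²)/(V₁V₂).
√(V₂²−V₁²) = √(2666²−1136²) = 2411.9 m/s.
tᵢ = 2·3.6·2411.9/(1136·2666) = 0.00573 s.

0.006 s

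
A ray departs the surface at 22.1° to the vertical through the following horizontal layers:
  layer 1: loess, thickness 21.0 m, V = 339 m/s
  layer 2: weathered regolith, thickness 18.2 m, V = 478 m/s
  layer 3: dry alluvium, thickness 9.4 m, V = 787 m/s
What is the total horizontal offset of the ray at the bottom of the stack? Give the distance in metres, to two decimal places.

p = sin θ₁/V₁ = sin 22.1°/339 = 1.1098e-03 s/m is conserved through the stack.
Layer 1: θ = 22.10°; offset = 21.0·tan 22.10° = 8.5272 m.
Layer 2: sin θ = p·478 = 0.5305 → θ = 32.04°; offset = 18.2·tan 32.04° = 11.3896 m.
Layer 3: sin θ = p·787 = 0.8734 → θ = 60.86°; offset = 9.4·tan 60.86° = 16.8595 m.
Summing the layer offsets gives 36.7763 m.

36.78 m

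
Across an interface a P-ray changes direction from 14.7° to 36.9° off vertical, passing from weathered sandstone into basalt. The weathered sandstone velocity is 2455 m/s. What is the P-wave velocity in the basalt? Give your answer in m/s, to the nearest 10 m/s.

5810 m/s

sin 14.7° = 0.2538; sin 36.9° = 0.6004.
V₂ = V₁·(sin θ₂/sin θ₁) = 2455·(0.6004/0.2538) = 5808.81 m/s.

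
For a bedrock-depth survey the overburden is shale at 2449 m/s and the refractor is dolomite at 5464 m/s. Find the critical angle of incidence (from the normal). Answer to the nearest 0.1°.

26.6°

Critical incidence: sin θ_c = V₁/V₂ = 2449/5464 = 0.4482.
θ_c = arcsin 0.4482 = 26.63°.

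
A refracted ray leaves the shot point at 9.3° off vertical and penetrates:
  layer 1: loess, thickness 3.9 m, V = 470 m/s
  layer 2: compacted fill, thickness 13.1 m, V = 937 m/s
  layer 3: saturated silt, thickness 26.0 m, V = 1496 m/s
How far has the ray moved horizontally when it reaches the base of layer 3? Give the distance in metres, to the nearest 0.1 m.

Ray parameter p = sin 9.3° / 470 m/s = 3.4384e-04 s/m.
Layer 1: θ = 9.30°; offset = 3.9·tan 9.30° = 0.639 m.
Layer 2: sin θ = p·937 = 0.3222 → θ = 18.79°; offset = 13.1·tan 18.79° = 4.458 m.
Layer 3: sin θ = p·1496 = 0.5144 → θ = 30.96°; offset = 26.0·tan 30.96° = 15.595 m.
Σ offsets = 20.692 m.

20.7 m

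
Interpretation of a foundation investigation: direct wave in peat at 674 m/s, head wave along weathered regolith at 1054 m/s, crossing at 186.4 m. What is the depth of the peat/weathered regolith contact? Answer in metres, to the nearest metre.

h = (x_cross/2)·√((V₂−V₁)/(V₂+V₁)).
(V₂−V₁)/(V₂+V₁) = (1054−674)/(1054+674) = 0.2199; √ = 0.4689.
h = (186.4/2)·0.4689 = 43.71 m.

44 m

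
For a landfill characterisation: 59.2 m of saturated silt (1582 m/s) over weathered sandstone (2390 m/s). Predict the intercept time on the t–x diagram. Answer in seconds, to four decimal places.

θ_c = arcsin(V₁/V₂) = arcsin(1582/2390) = 41.45°; cos θ_c = 0.7496.
tᵢ = 2h·cos θ_c / V₁ = 2·59.2·0.7496 / 1582 = 0.05610 s.

0.0561 s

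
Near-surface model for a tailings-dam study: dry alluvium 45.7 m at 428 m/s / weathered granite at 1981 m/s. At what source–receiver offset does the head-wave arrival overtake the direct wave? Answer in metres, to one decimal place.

113.8 m

θ_c = arcsin(428/1981) = 12.48°, so cos θ_c = 0.9764 and tᵢ = 2h cos θ_c/V₁ = 0.2085 s.
At crossover x/V₁ = x/V₂ + tᵢ ⇒ x = tᵢ/(1/V₁ − 1/V₂) = 0.20851/(2.3364e-03 − 5.0480e-04) = 113.84 m.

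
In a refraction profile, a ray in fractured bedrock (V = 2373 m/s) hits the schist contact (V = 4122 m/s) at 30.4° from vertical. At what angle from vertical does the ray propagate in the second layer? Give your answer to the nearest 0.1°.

61.5°

Snell's law: sin θ₂ = (V₂/V₁)·sin θ₁ = (4122/2373)·sin 30.4° = 0.8790.
θ₂ = arcsin 0.8790 = 61.52° from the normal.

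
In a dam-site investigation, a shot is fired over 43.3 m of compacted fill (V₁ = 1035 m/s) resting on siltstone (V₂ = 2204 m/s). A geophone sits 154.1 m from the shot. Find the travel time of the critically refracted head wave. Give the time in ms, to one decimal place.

t = x/V₂ + 2h·√(V₂²−V₁²)/(V₁V₂).
√(V₂²−V₁²) = √(2204²−1035²) = 1945.9 m/s; delay term = 2·43.3·1945.9/(1035·2204) = 0.07387 s.
t = 154.1/2204 + 0.07387 = 0.14379 s.

143.8 ms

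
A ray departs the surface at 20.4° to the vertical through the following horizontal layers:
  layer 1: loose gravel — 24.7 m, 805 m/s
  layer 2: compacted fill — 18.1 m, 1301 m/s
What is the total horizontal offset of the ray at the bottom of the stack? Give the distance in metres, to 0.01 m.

Apply Snell's law at each interface; in layer i the horizontal offset is hᵢ·tan θᵢ.
Layer 1: θ = 20.40°; offset = 24.7·tan 20.40° = 9.1858 m.
Layer 2: sin θ = 1301·sin 20.4°/805 = 0.5633, θ = 34.29°; offset = 18.1·tan 34.29° = 12.3412 m.
Total horizontal offset = 21.5270 m.

21.53 m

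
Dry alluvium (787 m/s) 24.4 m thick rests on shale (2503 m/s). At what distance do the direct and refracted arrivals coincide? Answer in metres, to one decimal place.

θ_c = arcsin(787/2503) = 18.33°, so cos θ_c = 0.9493 and tᵢ = 2h cos θ_c/V₁ = 0.0589 s.
At crossover x/V₁ = x/V₂ + tᵢ ⇒ x = tᵢ/(1/V₁ − 1/V₂) = 0.05886/(1.2706e-03 − 3.9952e-04) = 67.57 m.

67.6 m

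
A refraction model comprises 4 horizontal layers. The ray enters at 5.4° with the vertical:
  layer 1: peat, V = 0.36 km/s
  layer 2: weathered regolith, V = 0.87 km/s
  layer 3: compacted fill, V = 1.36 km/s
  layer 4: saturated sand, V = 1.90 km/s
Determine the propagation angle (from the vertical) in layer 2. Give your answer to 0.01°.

13.15°

Snell's law across each interface conserves sin θ / V, so sin θ_2 = V_2·sin θ₁/V₁.
sin θ_2 = 0.87 × sin 5.4° / 0.36 = 0.2274.
θ_2 = 13.15° from the vertical.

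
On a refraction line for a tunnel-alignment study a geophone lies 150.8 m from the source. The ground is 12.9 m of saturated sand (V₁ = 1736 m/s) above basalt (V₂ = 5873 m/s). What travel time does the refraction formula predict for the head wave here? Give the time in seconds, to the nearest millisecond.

t = x/V₂ + 2h·√(V₂²−V₁²)/(V₁V₂).
√(V₂²−V₁²) = √(5873²−1736²) = 5610.6 m/s; delay term = 2·12.9·5610.6/(1736·5873) = 0.01420 s.
t = 150.8/5873 + 0.01420 = 0.03987 s.

0.040 s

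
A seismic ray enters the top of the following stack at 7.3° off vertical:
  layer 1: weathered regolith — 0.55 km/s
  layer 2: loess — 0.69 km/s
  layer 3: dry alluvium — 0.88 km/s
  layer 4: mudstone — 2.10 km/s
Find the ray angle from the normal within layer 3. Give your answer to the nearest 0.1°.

11.7°

Ray parameter p = sin 7.3° / 0.55 = 2.3103e-01 s/km.
sin θ_3 = p·V_3 = 2.3103e-01 × 0.88 = 0.2033.
θ_3 = 11.73° from the vertical.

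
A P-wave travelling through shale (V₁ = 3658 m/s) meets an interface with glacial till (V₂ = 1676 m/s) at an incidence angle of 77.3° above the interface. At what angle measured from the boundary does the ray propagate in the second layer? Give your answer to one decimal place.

Convert to the normal: θ₁ = 90° − 77.3° = 12.7°.
Snell's law: sin θ₂ = (V₂/V₁)·sin θ₁ = (1676/3658)·sin 12.7° = 0.1007.
θ₂ = arcsin 0.1007 = 5.78° from the normal.
From the interface: 90° − 5.78° = 84.22°.

84.2°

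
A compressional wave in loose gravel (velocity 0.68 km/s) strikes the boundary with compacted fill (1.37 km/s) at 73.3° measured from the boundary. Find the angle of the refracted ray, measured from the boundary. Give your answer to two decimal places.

Angle from the normal: 90° − 73.3° = 16.7°.
Snell's law: sin θ₂ = (V₂/V₁)·sin θ₁ = (1.37/0.68)·sin 16.7° = 0.5789.
θ₂ = arcsin 0.5789 = 35.38° from the normal.
From the interface: 90° − 35.38° = 54.62°.

54.62°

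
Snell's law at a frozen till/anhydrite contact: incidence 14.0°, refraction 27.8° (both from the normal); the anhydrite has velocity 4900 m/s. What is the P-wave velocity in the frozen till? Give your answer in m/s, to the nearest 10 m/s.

sin 14.0° = 0.2419; sin 27.8° = 0.4664.
V₁ = V₂·(sin θ₁/sin θ₂) = 4900·(0.2419/0.4664) = 2541.71 m/s.

2540 m/s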